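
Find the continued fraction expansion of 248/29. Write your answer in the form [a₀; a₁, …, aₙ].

[8; 1, 1, 4, 3]

⌊248/29⌋ = 8, remainder 16
⌊29/16⌋ = 1, remainder 13
⌊16/13⌋ = 1, remainder 3
⌊13/3⌋ = 4, remainder 1
⌊3/1⌋ = 3, remainder 0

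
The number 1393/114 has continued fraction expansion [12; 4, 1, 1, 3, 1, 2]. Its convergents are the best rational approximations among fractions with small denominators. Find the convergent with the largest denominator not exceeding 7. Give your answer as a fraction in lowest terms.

61/5

List convergents until the denominator exceeds the bound:
a_0 = 12: 12/1  (≤ bound)
a_1 = 4: 49/4  (≤ bound)
a_2 = 1: 61/5  (≤ bound)
a_3 = 1: 110/9  (> 7, stop)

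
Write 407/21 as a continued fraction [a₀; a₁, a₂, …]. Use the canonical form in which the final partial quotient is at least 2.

Repeatedly divide and take the remainder:
⌊407/21⌋ = 19, remainder 8
⌊21/8⌋ = 2, remainder 5
⌊8/5⌋ = 1, remainder 3
⌊5/3⌋ = 1, remainder 2
⌊3/2⌋ = 1, remainder 1
⌊2/1⌋ = 2, remainder 0

[19; 2, 1, 1, 1, 2]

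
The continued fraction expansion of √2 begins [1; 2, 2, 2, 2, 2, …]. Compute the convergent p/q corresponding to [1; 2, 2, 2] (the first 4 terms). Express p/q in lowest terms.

Collapse the nested fraction from the inside out:
Start with 2.
2 + 1/(2/1) = 2 + 1/2 = 5/2
2 + 1/(5/2) = 2 + 2/5 = 12/5
1 + 1/(12/5) = 1 + 5/12 = 17/12

17/12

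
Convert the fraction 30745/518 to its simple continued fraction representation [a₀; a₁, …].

30745 = 59·518 + 183, so a_0 = 59
518 = 2·183 + 152, so a_1 = 2
183 = 1·152 + 31, so a_2 = 1
152 = 4·31 + 28, so a_3 = 4
31 = 1·28 + 3, so a_4 = 1
28 = 9·3 + 1, so a_5 = 9
3 = 3·1 + 0, so a_6 = 3

[59; 2, 1, 4, 1, 9, 3]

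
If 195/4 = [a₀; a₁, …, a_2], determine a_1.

195 ÷ 4 → quotient 48, remainder 3
4 ÷ 3 → quotient 1, remainder 1

1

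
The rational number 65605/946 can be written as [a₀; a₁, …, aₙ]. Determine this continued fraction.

65605 = 69·946 + 331, so a_0 = 69
946 = 2·331 + 284, so a_1 = 2
331 = 1·284 + 47, so a_2 = 1
284 = 6·47 + 2, so a_3 = 6
47 = 23·2 + 1, so a_4 = 23
2 = 2·1 + 0, so a_5 = 2

[69; 2, 1, 6, 23, 2]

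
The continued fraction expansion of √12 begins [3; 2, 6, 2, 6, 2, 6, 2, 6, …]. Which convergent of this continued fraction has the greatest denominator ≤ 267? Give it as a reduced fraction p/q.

627/181

List convergents until the denominator exceeds the bound:
a_0 = 3: 3/1  (≤ bound)
a_1 = 2: 7/2  (≤ bound)
a_2 = 6: 45/13  (≤ bound)
a_3 = 2: 97/28  (≤ bound)
a_4 = 6: 627/181  (≤ bound)
a_5 = 2: 1351/390  (> 267, stop)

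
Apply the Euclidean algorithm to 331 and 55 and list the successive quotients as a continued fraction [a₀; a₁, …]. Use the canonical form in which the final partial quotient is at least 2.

[6; 55]

⌊331/55⌋ = 6, remainder 1
⌊55/1⌋ = 55, remainder 0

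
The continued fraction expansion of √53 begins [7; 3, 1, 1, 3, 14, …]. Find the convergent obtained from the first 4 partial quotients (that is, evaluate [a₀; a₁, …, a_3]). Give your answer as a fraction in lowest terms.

a_0 = 7: 7/1
a_1 = 3: 22/3
a_2 = 1: 29/4
a_3 = 1: 51/7

51/7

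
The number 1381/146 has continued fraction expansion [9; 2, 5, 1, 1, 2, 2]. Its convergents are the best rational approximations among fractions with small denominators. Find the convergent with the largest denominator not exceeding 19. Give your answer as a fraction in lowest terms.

List convergents until the denominator exceeds the bound:
a_0 = 9: 9/1  (≤ bound)
a_1 = 2: 19/2  (≤ bound)
a_2 = 5: 104/11  (≤ bound)
a_3 = 1: 123/13  (≤ bound)
a_4 = 1: 227/24  (> 19, stop)

123/13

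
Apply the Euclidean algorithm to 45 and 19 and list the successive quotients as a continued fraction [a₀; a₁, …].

[2; 2, 1, 2, 2]

45 = 2·19 + 7, so a_0 = 2
19 = 2·7 + 5, so a_1 = 2
7 = 1·5 + 2, so a_2 = 1
5 = 2·2 + 1, so a_3 = 2
2 = 2·1 + 0, so a_4 = 2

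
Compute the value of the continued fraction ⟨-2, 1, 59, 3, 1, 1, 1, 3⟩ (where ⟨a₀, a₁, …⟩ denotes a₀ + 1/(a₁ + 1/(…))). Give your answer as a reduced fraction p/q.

-2451/2411

a_0 = -2: -2/1
a_1 = 1: -1/1
a_2 = 59: -61/60
a_3 = 3: -184/181
a_4 = 1: -245/241
a_5 = 1: -429/422
a_6 = 1: -674/663
a_7 = 3: -2451/2411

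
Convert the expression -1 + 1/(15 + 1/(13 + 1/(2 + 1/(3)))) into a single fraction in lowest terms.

Work from the innermost term outward:
Start with 3.
2 + 1/(3/1) = 2 + 1/3 = 7/3
13 + 1/(7/3) = 13 + 3/7 = 94/7
15 + 1/(94/7) = 15 + 7/94 = 1417/94
-1 + 1/(1417/94) = -1 + 94/1417 = -1323/1417

-1323/1417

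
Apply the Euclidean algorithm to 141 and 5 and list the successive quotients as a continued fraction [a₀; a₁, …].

[28; 5]

Apply division with remainder until the remainder is 0:
141 = 28·5 + 1, so a_0 = 28
5 = 5·1 + 0, so a_1 = 5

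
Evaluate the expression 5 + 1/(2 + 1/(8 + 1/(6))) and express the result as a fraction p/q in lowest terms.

569/104

Collapse the nested fraction from the inside out:
Start with 6.
8 + 1/(6/1) = 8 + 1/6 = 49/6
2 + 1/(49/6) = 2 + 6/49 = 104/49
5 + 1/(104/49) = 5 + 49/104 = 569/104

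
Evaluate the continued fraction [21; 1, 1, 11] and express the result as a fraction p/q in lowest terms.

Start with 11.
1 + 1/(11/1) = 1 + 1/11 = 12/11
1 + 1/(12/11) = 1 + 11/12 = 23/12
21 + 1/(23/12) = 21 + 12/23 = 495/23

495/23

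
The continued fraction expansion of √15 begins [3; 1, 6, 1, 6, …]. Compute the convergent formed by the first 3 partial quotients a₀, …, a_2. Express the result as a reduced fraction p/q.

Compute successive convergents:
a_0 = 3: 3/1
a_1 = 1: 4/1
a_2 = 6: 27/7

27/7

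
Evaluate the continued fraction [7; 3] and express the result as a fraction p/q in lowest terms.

a_0 = 7: 7/1
a_1 = 3: 22/3

22/3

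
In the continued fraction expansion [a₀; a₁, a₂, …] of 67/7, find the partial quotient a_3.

3

67 ÷ 7 → quotient 9, remainder 4
7 ÷ 4 → quotient 1, remainder 3
4 ÷ 3 → quotient 1, remainder 1
3 ÷ 1 → quotient 3, remainder 0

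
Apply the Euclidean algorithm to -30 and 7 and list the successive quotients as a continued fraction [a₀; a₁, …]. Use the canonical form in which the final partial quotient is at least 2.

-30 = -5·7 + 5, so a_0 = -5
7 = 1·5 + 2, so a_1 = 1
5 = 2·2 + 1, so a_2 = 2
2 = 2·1 + 0, so a_3 = 2

[-5; 1, 2, 2]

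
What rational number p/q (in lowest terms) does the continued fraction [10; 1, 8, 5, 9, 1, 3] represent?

a_0 = 10: 10/1
a_1 = 1: 11/1
a_2 = 8: 98/9
a_3 = 5: 501/46
a_4 = 9: 4607/423
a_5 = 1: 5108/469
a_6 = 3: 19931/1830

19931/1830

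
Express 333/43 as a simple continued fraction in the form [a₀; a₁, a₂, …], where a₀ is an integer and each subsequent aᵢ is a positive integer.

[7; 1, 2, 1, 10]

Run the Euclidean algorithm, recording each quotient:
333 = 7·43 + 32, so a_0 = 7
43 = 1·32 + 11, so a_1 = 1
32 = 2·11 + 10, so a_2 = 2
11 = 1·10 + 1, so a_3 = 1
10 = 10·1 + 0, so a_4 = 10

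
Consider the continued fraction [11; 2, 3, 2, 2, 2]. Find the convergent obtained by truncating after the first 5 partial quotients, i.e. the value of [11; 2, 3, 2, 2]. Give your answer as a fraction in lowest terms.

a_0 = 11: 11/1
a_1 = 2: 23/2
a_2 = 3: 80/7
a_3 = 2: 183/16
a_4 = 2: 446/39

446/39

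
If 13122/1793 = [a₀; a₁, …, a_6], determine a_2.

7

13122 ÷ 1793 → quotient 7, remainder 571
1793 ÷ 571 → quotient 3, remainder 80
571 ÷ 80 → quotient 7, remainder 11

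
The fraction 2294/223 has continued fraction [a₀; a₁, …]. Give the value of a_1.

⌊2294/223⌋ = 10, remainder 64
⌊223/64⌋ = 3, remainder 31

3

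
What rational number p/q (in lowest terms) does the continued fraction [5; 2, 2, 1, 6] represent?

Starting at the tail and folding back:
Start with 6.
1 + 1/(6/1) = 1 + 1/6 = 7/6
2 + 1/(7/6) = 2 + 6/7 = 20/7
2 + 1/(20/7) = 2 + 7/20 = 47/20
5 + 1/(47/20) = 5 + 20/47 = 255/47

255/47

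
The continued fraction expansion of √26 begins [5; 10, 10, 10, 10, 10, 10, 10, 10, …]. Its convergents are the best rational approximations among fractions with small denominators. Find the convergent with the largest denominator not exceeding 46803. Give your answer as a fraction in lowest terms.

52525/10301

List convergents until the denominator exceeds the bound:
a_0 = 5: 5/1  (≤ bound)
a_1 = 10: 51/10  (≤ bound)
a_2 = 10: 515/101  (≤ bound)
a_3 = 10: 5201/1020  (≤ bound)
a_4 = 10: 52525/10301  (≤ bound)
a_5 = 10: 530451/104030  (> 46803, stop)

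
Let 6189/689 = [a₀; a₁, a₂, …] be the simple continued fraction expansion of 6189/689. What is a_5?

⌊6189/689⌋ = 8, remainder 677
⌊689/677⌋ = 1, remainder 12
⌊677/12⌋ = 56, remainder 5
⌊12/5⌋ = 2, remainder 2
⌊5/2⌋ = 2, remainder 1
⌊2/1⌋ = 2, remainder 0

2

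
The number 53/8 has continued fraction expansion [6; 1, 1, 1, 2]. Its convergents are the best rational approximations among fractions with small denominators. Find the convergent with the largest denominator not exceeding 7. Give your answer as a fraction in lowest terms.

20/3

a_0 = 6: 6/1  (≤ bound)
a_1 = 1: 7/1  (≤ bound)
a_2 = 1: 13/2  (≤ bound)
a_3 = 1: 20/3  (≤ bound)
a_4 = 2: 53/8  (> 7, stop)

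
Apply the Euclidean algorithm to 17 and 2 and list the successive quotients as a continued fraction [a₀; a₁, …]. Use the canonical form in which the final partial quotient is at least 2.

Repeatedly divide and take the remainder:
⌊17/2⌋ = 8, remainder 1
⌊2/1⌋ = 2, remainder 0

[8; 2]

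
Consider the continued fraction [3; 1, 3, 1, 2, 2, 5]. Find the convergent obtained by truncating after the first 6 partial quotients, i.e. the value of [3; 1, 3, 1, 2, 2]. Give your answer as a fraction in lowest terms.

125/33

Compute successive convergents:
a_0 = 3: 3/1
a_1 = 1: 4/1
a_2 = 3: 15/4
a_3 = 1: 19/5
a_4 = 2: 53/14
a_5 = 2: 125/33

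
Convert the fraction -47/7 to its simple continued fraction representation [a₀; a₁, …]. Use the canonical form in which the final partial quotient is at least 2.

-47 ÷ 7 → quotient -7, remainder 2
7 ÷ 2 → quotient 3, remainder 1
2 ÷ 1 → quotient 2, remainder 0

[-7; 3, 2]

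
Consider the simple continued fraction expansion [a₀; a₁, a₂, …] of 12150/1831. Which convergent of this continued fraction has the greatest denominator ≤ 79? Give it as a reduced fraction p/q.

73/11

a_0 = 6: 6/1  (≤ bound)
a_1 = 1: 7/1  (≤ bound)
a_2 = 1: 13/2  (≤ bound)
a_3 = 1: 20/3  (≤ bound)
a_4 = 2: 53/8  (≤ bound)
a_5 = 1: 73/11  (≤ bound)
a_6 = 12: 929/140  (> 79, stop)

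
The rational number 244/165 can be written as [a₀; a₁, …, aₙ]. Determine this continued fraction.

Run the Euclidean algorithm, recording each quotient:
244 ÷ 165 → quotient 1, remainder 79
165 ÷ 79 → quotient 2, remainder 7
79 ÷ 7 → quotient 11, remainder 2
7 ÷ 2 → quotient 3, remainder 1
2 ÷ 1 → quotient 2, remainder 0

[1; 2, 11, 3, 2]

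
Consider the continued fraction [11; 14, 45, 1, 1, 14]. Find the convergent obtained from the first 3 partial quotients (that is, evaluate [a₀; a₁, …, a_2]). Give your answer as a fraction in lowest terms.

6986/631

a_0 = 11: 11/1
a_1 = 14: 155/14
a_2 = 45: 6986/631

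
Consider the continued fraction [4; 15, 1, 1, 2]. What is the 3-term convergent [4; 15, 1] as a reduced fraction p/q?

65/16

a_0 = 4: 4/1
a_1 = 15: 61/15
a_2 = 1: 65/16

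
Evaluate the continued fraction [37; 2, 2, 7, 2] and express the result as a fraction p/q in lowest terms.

2955/79

Work from the innermost term outward:
Start with 2.
7 + 1/(2/1) = 7 + 1/2 = 15/2
2 + 1/(15/2) = 2 + 2/15 = 32/15
2 + 1/(32/15) = 2 + 15/32 = 79/32
37 + 1/(79/32) = 37 + 32/79 = 2955/79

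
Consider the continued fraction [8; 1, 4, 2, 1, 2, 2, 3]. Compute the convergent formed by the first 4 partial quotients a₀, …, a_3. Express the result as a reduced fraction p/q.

97/11

a_0 = 8: 8/1
a_1 = 1: 9/1
a_2 = 4: 44/5
a_3 = 2: 97/11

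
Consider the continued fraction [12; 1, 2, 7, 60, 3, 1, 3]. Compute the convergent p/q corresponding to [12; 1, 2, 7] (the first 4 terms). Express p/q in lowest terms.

Collapse the nested fraction from the inside out:
Start with 7.
2 + 1/(7/1) = 2 + 1/7 = 15/7
1 + 1/(15/7) = 1 + 7/15 = 22/15
12 + 1/(22/15) = 12 + 15/22 = 279/22

279/22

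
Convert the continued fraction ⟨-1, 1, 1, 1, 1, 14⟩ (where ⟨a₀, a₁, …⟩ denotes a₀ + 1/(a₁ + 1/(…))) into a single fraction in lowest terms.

Compute successive convergents:
a_0 = -1: -1/1
a_1 = 1: 0/1
a_2 = 1: -1/2
a_3 = 1: -1/3
a_4 = 1: -2/5
a_5 = 14: -29/73

-29/73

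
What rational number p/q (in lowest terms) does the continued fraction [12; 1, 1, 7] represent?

Use the convergent recurrence hₖ = aₖ·hₖ₋₁ + hₖ₋₂ (and likewise for the denominators kₖ):
a_0 = 12: 12/1
a_1 = 1: 13/1
a_2 = 1: 25/2
a_3 = 7: 188/15

188/15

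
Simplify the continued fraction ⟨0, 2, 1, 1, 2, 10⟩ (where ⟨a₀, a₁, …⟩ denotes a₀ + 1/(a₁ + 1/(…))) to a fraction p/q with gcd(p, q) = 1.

52/135

Work from the innermost term outward:
Start with 10.
2 + 1/(10/1) = 2 + 1/10 = 21/10
1 + 1/(21/10) = 1 + 10/21 = 31/21
1 + 1/(31/21) = 1 + 21/31 = 52/31
2 + 1/(52/31) = 2 + 31/52 = 135/52
0 + 1/(135/52) = 0 + 52/135 = 52/135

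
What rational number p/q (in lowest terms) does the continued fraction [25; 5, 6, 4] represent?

3250/129

a_0 = 25: 25/1
a_1 = 5: 126/5
a_2 = 6: 781/31
a_3 = 4: 3250/129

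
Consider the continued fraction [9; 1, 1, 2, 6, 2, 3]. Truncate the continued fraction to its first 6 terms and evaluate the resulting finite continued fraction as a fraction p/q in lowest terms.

a_0 = 9: 9/1
a_1 = 1: 10/1
a_2 = 1: 19/2
a_3 = 2: 48/5
a_4 = 6: 307/32
a_5 = 2: 662/69

662/69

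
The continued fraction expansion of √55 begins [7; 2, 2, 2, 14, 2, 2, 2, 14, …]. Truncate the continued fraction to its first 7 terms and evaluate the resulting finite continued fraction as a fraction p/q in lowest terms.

6593/889

Start with 2.
2 + 1/(2/1) = 2 + 1/2 = 5/2
14 + 1/(5/2) = 14 + 2/5 = 72/5
2 + 1/(72/5) = 2 + 5/72 = 149/72
2 + 1/(149/72) = 2 + 72/149 = 370/149
2 + 1/(370/149) = 2 + 149/370 = 889/370
7 + 1/(889/370) = 7 + 370/889 = 6593/889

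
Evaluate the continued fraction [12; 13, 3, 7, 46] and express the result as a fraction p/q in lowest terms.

163231/13518

a_0 = 12: 12/1
a_1 = 13: 157/13
a_2 = 3: 483/40
a_3 = 7: 3538/293
a_4 = 46: 163231/13518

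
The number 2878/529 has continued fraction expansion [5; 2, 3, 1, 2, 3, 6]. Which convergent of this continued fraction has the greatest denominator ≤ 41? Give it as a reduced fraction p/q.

136/25

a_0 = 5: 5/1  (≤ bound)
a_1 = 2: 11/2  (≤ bound)
a_2 = 3: 38/7  (≤ bound)
a_3 = 1: 49/9  (≤ bound)
a_4 = 2: 136/25  (≤ bound)
a_5 = 3: 457/84  (> 41, stop)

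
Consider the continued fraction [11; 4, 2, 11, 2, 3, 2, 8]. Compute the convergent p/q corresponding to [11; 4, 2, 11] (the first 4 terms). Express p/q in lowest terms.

1156/103

Start with 11.
2 + 1/(11/1) = 2 + 1/11 = 23/11
4 + 1/(23/11) = 4 + 11/23 = 103/23
11 + 1/(103/23) = 11 + 23/103 = 1156/103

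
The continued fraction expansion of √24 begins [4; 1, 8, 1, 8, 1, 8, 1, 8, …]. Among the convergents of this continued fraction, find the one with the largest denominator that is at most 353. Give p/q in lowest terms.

485/99

List convergents until the denominator exceeds the bound:
a_0 = 4: 4/1  (≤ bound)
a_1 = 1: 5/1  (≤ bound)
a_2 = 8: 44/9  (≤ bound)
a_3 = 1: 49/10  (≤ bound)
a_4 = 8: 436/89  (≤ bound)
a_5 = 1: 485/99  (≤ bound)
a_6 = 8: 4316/881  (> 353, stop)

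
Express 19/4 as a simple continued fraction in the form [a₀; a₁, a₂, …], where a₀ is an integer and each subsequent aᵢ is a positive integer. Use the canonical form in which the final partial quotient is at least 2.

[4; 1, 3]

⌊19/4⌋ = 4, remainder 3
⌊4/3⌋ = 1, remainder 1
⌊3/1⌋ = 3, remainder 0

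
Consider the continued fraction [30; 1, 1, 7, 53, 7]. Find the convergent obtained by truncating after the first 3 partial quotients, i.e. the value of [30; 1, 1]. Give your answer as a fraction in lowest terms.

61/2

a_0 = 30: 30/1
a_1 = 1: 31/1
a_2 = 1: 61/2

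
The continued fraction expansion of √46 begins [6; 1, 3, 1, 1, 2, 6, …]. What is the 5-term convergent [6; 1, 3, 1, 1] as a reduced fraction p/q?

61/9

Starting at the tail and folding back:
Start with 1.
1 + 1/(1/1) = 1 + 1/1 = 2/1
3 + 1/(2/1) = 3 + 1/2 = 7/2
1 + 1/(7/2) = 1 + 2/7 = 9/7
6 + 1/(9/7) = 6 + 7/9 = 61/9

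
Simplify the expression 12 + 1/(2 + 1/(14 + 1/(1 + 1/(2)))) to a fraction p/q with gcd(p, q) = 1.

1136/91

a_0 = 12: 12/1
a_1 = 2: 25/2
a_2 = 14: 362/29
a_3 = 1: 387/31
a_4 = 2: 1136/91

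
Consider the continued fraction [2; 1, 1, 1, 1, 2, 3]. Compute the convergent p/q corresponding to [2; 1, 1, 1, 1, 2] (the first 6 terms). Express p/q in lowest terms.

34/13

Use the convergent recurrence hₖ = aₖ·hₖ₋₁ + hₖ₋₂ (and likewise for the denominators kₖ):
a_0 = 2: 2/1
a_1 = 1: 3/1
a_2 = 1: 5/2
a_3 = 1: 8/3
a_4 = 1: 13/5
a_5 = 2: 34/13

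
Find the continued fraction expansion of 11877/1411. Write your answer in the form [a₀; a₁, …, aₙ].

[8; 2, 2, 1, 1, 8, 2, 6]

11877 = 8·1411 + 589, so a_0 = 8
1411 = 2·589 + 233, so a_1 = 2
589 = 2·233 + 123, so a_2 = 2
233 = 1·123 + 110, so a_3 = 1
123 = 1·110 + 13, so a_4 = 1
110 = 8·13 + 6, so a_5 = 8
13 = 2·6 + 1, so a_6 = 2
6 = 6·1 + 0, so a_7 = 6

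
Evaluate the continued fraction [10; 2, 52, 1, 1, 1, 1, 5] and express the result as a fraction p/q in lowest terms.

a_0 = 10: 10/1
a_1 = 2: 21/2
a_2 = 52: 1102/105
a_3 = 1: 1123/107
a_4 = 1: 2225/212
a_5 = 1: 3348/319
a_6 = 1: 5573/531
a_7 = 5: 31213/2974

31213/2974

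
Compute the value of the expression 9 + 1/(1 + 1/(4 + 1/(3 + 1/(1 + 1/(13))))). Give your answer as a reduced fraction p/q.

a_0 = 9: 9/1
a_1 = 1: 10/1
a_2 = 4: 49/5
a_3 = 3: 157/16
a_4 = 1: 206/21
a_5 = 13: 2835/289

2835/289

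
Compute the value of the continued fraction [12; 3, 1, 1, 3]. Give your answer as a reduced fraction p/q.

Build up convergents one term at a time:
a_0 = 12: 12/1
a_1 = 3: 37/3
a_2 = 1: 49/4
a_3 = 1: 86/7
a_4 = 3: 307/25

307/25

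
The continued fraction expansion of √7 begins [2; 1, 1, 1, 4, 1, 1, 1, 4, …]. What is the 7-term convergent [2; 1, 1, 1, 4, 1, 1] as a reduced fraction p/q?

Compute successive convergents:
a_0 = 2: 2/1
a_1 = 1: 3/1
a_2 = 1: 5/2
a_3 = 1: 8/3
a_4 = 4: 37/14
a_5 = 1: 45/17
a_6 = 1: 82/31

82/31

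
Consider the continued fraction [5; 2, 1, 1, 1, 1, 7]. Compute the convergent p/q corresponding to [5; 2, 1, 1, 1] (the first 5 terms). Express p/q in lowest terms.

43/8

a_0 = 5: 5/1
a_1 = 2: 11/2
a_2 = 1: 16/3
a_3 = 1: 27/5
a_4 = 1: 43/8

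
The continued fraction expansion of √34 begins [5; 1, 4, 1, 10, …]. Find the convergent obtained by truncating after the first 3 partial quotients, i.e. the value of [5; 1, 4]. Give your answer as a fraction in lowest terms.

29/5

Start with 4.
1 + 1/(4/1) = 1 + 1/4 = 5/4
5 + 1/(5/4) = 5 + 4/5 = 29/5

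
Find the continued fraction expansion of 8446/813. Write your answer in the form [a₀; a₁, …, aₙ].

8446 = 10·813 + 316, so a_0 = 10
813 = 2·316 + 181, so a_1 = 2
316 = 1·181 + 135, so a_2 = 1
181 = 1·135 + 46, so a_3 = 1
135 = 2·46 + 43, so a_4 = 2
46 = 1·43 + 3, so a_5 = 1
43 = 14·3 + 1, so a_6 = 14
3 = 3·1 + 0, so a_7 = 3

[10; 2, 1, 1, 2, 1, 14, 3]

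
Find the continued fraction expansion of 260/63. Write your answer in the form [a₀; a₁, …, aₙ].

[4; 7, 1, 7]

Run the Euclidean algorithm, recording each quotient:
260 ÷ 63 → quotient 4, remainder 8
63 ÷ 8 → quotient 7, remainder 7
8 ÷ 7 → quotient 1, remainder 1
7 ÷ 1 → quotient 7, remainder 0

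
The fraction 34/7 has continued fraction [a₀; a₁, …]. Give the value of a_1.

1

Apply division with remainder until the remainder is 0:
34 ÷ 7 → quotient 4, remainder 6
7 ÷ 6 → quotient 1, remainder 1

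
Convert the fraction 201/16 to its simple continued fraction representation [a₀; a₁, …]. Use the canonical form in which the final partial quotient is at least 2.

⌊201/16⌋ = 12, remainder 9
⌊16/9⌋ = 1, remainder 7
⌊9/7⌋ = 1, remainder 2
⌊7/2⌋ = 3, remainder 1
⌊2/1⌋ = 2, remainder 0

[12; 1, 1, 3, 2]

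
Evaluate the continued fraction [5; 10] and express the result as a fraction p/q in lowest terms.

Start with 10.
5 + 1/(10/1) = 5 + 1/10 = 51/10

51/10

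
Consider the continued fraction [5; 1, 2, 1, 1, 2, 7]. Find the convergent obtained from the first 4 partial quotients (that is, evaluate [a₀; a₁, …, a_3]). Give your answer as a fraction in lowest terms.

Start with 1.
2 + 1/(1/1) = 2 + 1/1 = 3/1
1 + 1/(3/1) = 1 + 1/3 = 4/3
5 + 1/(4/3) = 5 + 3/4 = 23/4

23/4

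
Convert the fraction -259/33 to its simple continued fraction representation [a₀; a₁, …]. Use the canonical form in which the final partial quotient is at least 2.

⌊-259/33⌋ = -8, remainder 5
⌊33/5⌋ = 6, remainder 3
⌊5/3⌋ = 1, remainder 2
⌊3/2⌋ = 1, remainder 1
⌊2/1⌋ = 2, remainder 0

[-8; 6, 1, 1, 2]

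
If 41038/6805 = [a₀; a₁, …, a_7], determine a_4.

1

41038 ÷ 6805 → quotient 6, remainder 208
6805 ÷ 208 → quotient 32, remainder 149
208 ÷ 149 → quotient 1, remainder 59
149 ÷ 59 → quotient 2, remainder 31
59 ÷ 31 → quotient 1, remainder 28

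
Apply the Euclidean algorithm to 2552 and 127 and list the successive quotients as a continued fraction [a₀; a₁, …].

Repeatedly divide and take the remainder:
2552 = 20·127 + 12, so a_0 = 20
127 = 10·12 + 7, so a_1 = 10
12 = 1·7 + 5, so a_2 = 1
7 = 1·5 + 2, so a_3 = 1
5 = 2·2 + 1, so a_4 = 2
2 = 2·1 + 0, so a_5 = 2

[20; 10, 1, 1, 2, 2]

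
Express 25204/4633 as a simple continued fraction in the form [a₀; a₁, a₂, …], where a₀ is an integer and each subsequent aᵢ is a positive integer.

[5; 2, 3, 1, 2, 15, 12]

25204 ÷ 4633 → quotient 5, remainder 2039
4633 ÷ 2039 → quotient 2, remainder 555
2039 ÷ 555 → quotient 3, remainder 374
555 ÷ 374 → quotient 1, remainder 181
374 ÷ 181 → quotient 2, remainder 12
181 ÷ 12 → quotient 15, remainder 1
12 ÷ 1 → quotient 12, remainder 0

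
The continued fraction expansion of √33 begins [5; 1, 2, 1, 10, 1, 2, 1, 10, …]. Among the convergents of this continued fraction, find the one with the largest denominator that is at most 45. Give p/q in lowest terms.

247/43

a_0 = 5: 5/1  (≤ bound)
a_1 = 1: 6/1  (≤ bound)
a_2 = 2: 17/3  (≤ bound)
a_3 = 1: 23/4  (≤ bound)
a_4 = 10: 247/43  (≤ bound)
a_5 = 1: 270/47  (> 45, stop)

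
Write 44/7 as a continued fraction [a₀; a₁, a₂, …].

[6; 3, 2]

44 = 6·7 + 2, so a_0 = 6
7 = 3·2 + 1, so a_1 = 3
2 = 2·1 + 0, so a_2 = 2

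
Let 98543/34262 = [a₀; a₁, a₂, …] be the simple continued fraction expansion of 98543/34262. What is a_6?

98543 ÷ 34262 → quotient 2, remainder 30019
34262 ÷ 30019 → quotient 1, remainder 4243
30019 ÷ 4243 → quotient 7, remainder 318
4243 ÷ 318 → quotient 13, remainder 109
318 ÷ 109 → quotient 2, remainder 100
109 ÷ 100 → quotient 1, remainder 9
100 ÷ 9 → quotient 11, remainder 1

11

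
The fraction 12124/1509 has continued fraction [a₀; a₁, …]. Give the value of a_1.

29

Repeatedly divide and take the remainder:
12124 = 8·1509 + 52, so a_0 = 8
1509 = 29·52 + 1, so a_1 = 29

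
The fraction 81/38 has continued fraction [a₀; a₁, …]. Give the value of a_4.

81 ÷ 38 → quotient 2, remainder 5
38 ÷ 5 → quotient 7, remainder 3
5 ÷ 3 → quotient 1, remainder 2
3 ÷ 2 → quotient 1, remainder 1
2 ÷ 1 → quotient 2, remainder 0

2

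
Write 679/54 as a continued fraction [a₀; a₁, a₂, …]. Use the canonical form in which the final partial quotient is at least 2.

[12; 1, 1, 2, 1, 7]

679 = 12·54 + 31, so a_0 = 12
54 = 1·31 + 23, so a_1 = 1
31 = 1·23 + 8, so a_2 = 1
23 = 2·8 + 7, so a_3 = 2
8 = 1·7 + 1, so a_4 = 1
7 = 7·1 + 0, so a_5 = 7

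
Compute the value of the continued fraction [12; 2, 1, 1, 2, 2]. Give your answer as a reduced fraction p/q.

384/31

Start with 2.
2 + 1/(2/1) = 2 + 1/2 = 5/2
1 + 1/(5/2) = 1 + 2/5 = 7/5
1 + 1/(7/5) = 1 + 5/7 = 12/7
2 + 1/(12/7) = 2 + 7/12 = 31/12
12 + 1/(31/12) = 12 + 12/31 = 384/31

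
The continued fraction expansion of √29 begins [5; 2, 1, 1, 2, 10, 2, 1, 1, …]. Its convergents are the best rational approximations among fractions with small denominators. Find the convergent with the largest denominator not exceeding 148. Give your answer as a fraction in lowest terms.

a_0 = 5: 5/1  (≤ bound)
a_1 = 2: 11/2  (≤ bound)
a_2 = 1: 16/3  (≤ bound)
a_3 = 1: 27/5  (≤ bound)
a_4 = 2: 70/13  (≤ bound)
a_5 = 10: 727/135  (≤ bound)
a_6 = 2: 1524/283  (> 148, stop)

727/135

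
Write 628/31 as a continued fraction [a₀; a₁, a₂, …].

Apply division with remainder until the remainder is 0:
⌊628/31⌋ = 20, remainder 8
⌊31/8⌋ = 3, remainder 7
⌊8/7⌋ = 1, remainder 1
⌊7/1⌋ = 7, remainder 0

[20; 3, 1, 7]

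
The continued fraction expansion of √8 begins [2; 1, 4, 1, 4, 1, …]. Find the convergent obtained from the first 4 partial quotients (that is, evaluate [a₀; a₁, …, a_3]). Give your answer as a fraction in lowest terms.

17/6

Start with 1.
4 + 1/(1/1) = 4 + 1/1 = 5/1
1 + 1/(5/1) = 1 + 1/5 = 6/5
2 + 1/(6/5) = 2 + 5/6 = 17/6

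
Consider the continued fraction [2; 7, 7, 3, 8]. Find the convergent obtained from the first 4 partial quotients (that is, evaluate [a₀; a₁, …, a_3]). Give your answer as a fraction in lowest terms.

Use the convergent recurrence hₖ = aₖ·hₖ₋₁ + hₖ₋₂ (and likewise for the denominators kₖ):
a_0 = 2: 2/1
a_1 = 7: 15/7
a_2 = 7: 107/50
a_3 = 3: 336/157

336/157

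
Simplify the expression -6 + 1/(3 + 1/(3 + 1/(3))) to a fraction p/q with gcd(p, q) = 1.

-188/33

a_0 = -6: -6/1
a_1 = 3: -17/3
a_2 = 3: -57/10
a_3 = 3: -188/33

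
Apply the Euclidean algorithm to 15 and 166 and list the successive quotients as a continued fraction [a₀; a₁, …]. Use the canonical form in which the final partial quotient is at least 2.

Repeatedly divide and take the remainder:
⌊15/166⌋ = 0, remainder 15
⌊166/15⌋ = 11, remainder 1
⌊15/1⌋ = 15, remainder 0

[0; 11, 15]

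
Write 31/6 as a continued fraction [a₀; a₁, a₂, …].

[5; 6]

Run the Euclidean algorithm, recording each quotient:
31 ÷ 6 → quotient 5, remainder 1
6 ÷ 1 → quotient 6, remainder 0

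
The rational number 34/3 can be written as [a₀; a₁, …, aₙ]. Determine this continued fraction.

Repeatedly divide and take the remainder:
⌊34/3⌋ = 11, remainder 1
⌊3/1⌋ = 3, remainder 0

[11; 3]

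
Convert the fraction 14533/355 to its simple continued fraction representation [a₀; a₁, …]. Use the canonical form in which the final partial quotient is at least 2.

[40; 1, 15, 7, 3]

⌊14533/355⌋ = 40, remainder 333
⌊355/333⌋ = 1, remainder 22
⌊333/22⌋ = 15, remainder 3
⌊22/3⌋ = 7, remainder 1
⌊3/1⌋ = 3, remainder 0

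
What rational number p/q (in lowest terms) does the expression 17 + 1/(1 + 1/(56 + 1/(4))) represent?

Start with 4.
56 + 1/(4/1) = 56 + 1/4 = 225/4
1 + 1/(225/4) = 1 + 4/225 = 229/225
17 + 1/(229/225) = 17 + 225/229 = 4118/229

4118/229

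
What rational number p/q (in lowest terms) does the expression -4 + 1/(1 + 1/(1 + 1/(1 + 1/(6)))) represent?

-67/20

Start with 6.
1 + 1/(6/1) = 1 + 1/6 = 7/6
1 + 1/(7/6) = 1 + 6/7 = 13/7
1 + 1/(13/7) = 1 + 7/13 = 20/13
-4 + 1/(20/13) = -4 + 13/20 = -67/20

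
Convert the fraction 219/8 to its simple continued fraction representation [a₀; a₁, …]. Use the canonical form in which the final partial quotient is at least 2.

219 ÷ 8 → quotient 27, remainder 3
8 ÷ 3 → quotient 2, remainder 2
3 ÷ 2 → quotient 1, remainder 1
2 ÷ 1 → quotient 2, remainder 0

[27; 2, 1, 2]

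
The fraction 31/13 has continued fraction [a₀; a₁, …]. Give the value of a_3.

Apply division with remainder until the remainder is 0:
⌊31/13⌋ = 2, remainder 5
⌊13/5⌋ = 2, remainder 3
⌊5/3⌋ = 1, remainder 2
⌊3/2⌋ = 1, remainder 1

1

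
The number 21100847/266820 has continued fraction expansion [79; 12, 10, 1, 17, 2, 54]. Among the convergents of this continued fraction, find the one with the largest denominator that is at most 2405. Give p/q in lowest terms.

188375/2382

List convergents until the denominator exceeds the bound:
a_0 = 79: 79/1  (≤ bound)
a_1 = 12: 949/12  (≤ bound)
a_2 = 10: 9569/121  (≤ bound)
a_3 = 1: 10518/133  (≤ bound)
a_4 = 17: 188375/2382  (≤ bound)
a_5 = 2: 387268/4897  (> 2405, stop)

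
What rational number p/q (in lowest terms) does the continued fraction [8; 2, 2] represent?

42/5

Compute successive convergents:
a_0 = 8: 8/1
a_1 = 2: 17/2
a_2 = 2: 42/5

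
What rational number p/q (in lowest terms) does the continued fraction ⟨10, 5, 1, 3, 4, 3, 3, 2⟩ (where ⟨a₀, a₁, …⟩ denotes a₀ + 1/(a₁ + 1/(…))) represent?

24569/2415

Starting at the tail and folding back:
Start with 2.
3 + 1/(2/1) = 3 + 1/2 = 7/2
3 + 1/(7/2) = 3 + 2/7 = 23/7
4 + 1/(23/7) = 4 + 7/23 = 99/23
3 + 1/(99/23) = 3 + 23/99 = 320/99
1 + 1/(320/99) = 1 + 99/320 = 419/320
5 + 1/(419/320) = 5 + 320/419 = 2415/419
10 + 1/(2415/419) = 10 + 419/2415 = 24569/2415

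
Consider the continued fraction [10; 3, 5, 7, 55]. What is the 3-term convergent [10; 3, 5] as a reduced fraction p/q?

165/16

a_0 = 10: 10/1
a_1 = 3: 31/3
a_2 = 5: 165/16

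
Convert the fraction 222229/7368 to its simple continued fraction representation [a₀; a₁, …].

[30; 6, 5, 12, 3, 6]

222229 = 30·7368 + 1189, so a_0 = 30
7368 = 6·1189 + 234, so a_1 = 6
1189 = 5·234 + 19, so a_2 = 5
234 = 12·19 + 6, so a_3 = 12
19 = 3·6 + 1, so a_4 = 3
6 = 6·1 + 0, so a_5 = 6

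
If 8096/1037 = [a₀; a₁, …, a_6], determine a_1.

1

8096 = 7·1037 + 837, so a_0 = 7
1037 = 1·837 + 200, so a_1 = 1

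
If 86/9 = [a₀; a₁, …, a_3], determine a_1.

1

Repeatedly divide and take the remainder:
86 ÷ 9 → quotient 9, remainder 5
9 ÷ 5 → quotient 1, remainder 4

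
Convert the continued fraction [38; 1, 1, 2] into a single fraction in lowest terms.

Start with 2.
1 + 1/(2/1) = 1 + 1/2 = 3/2
1 + 1/(3/2) = 1 + 2/3 = 5/3
38 + 1/(5/3) = 38 + 3/5 = 193/5

193/5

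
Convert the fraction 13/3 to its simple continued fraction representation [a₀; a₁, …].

13 ÷ 3 → quotient 4, remainder 1
3 ÷ 1 → quotient 3, remainder 0

[4; 3]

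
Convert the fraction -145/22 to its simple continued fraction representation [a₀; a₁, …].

[-7; 2, 2, 4]

-145 = -7·22 + 9, so a_0 = -7
22 = 2·9 + 4, so a_1 = 2
9 = 2·4 + 1, so a_2 = 2
4 = 4·1 + 0, so a_3 = 4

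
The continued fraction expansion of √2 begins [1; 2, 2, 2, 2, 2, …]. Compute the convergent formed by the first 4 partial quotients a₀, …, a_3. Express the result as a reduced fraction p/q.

a_0 = 1: 1/1
a_1 = 2: 3/2
a_2 = 2: 7/5
a_3 = 2: 17/12

17/12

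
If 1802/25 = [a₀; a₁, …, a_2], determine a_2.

⌊1802/25⌋ = 72, remainder 2
⌊25/2⌋ = 12, remainder 1
⌊2/1⌋ = 2, remainder 0

2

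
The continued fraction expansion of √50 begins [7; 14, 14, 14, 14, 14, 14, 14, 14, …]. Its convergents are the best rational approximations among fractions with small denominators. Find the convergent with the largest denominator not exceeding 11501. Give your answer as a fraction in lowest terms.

a_0 = 7: 7/1  (≤ bound)
a_1 = 14: 99/14  (≤ bound)
a_2 = 14: 1393/197  (≤ bound)
a_3 = 14: 19601/2772  (≤ bound)
a_4 = 14: 275807/39005  (> 11501, stop)

19601/2772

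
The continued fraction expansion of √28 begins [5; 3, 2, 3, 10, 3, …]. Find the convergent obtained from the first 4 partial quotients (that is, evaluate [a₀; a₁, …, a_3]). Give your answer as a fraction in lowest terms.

Start with 3.
2 + 1/(3/1) = 2 + 1/3 = 7/3
3 + 1/(7/3) = 3 + 3/7 = 24/7
5 + 1/(24/7) = 5 + 7/24 = 127/24

127/24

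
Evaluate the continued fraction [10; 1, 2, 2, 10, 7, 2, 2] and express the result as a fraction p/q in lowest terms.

29309/2736

Compute successive convergents:
a_0 = 10: 10/1
a_1 = 1: 11/1
a_2 = 2: 32/3
a_3 = 2: 75/7
a_4 = 10: 782/73
a_5 = 7: 5549/518
a_6 = 2: 11880/1109
a_7 = 2: 29309/2736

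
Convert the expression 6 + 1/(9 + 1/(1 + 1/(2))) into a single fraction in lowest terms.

177/29

Use the convergent recurrence hₖ = aₖ·hₖ₋₁ + hₖ₋₂ (and likewise for the denominators kₖ):
a_0 = 6: 6/1
a_1 = 9: 55/9
a_2 = 1: 61/10
a_3 = 2: 177/29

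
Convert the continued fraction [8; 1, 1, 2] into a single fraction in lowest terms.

43/5

Start with 2.
1 + 1/(2/1) = 1 + 1/2 = 3/2
1 + 1/(3/2) = 1 + 2/3 = 5/3
8 + 1/(5/3) = 8 + 3/5 = 43/5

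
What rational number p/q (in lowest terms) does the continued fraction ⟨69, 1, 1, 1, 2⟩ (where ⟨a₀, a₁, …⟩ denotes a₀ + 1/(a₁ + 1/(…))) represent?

557/8

a_0 = 69: 69/1
a_1 = 1: 70/1
a_2 = 1: 139/2
a_3 = 1: 209/3
a_4 = 2: 557/8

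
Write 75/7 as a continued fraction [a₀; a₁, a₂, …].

[10; 1, 2, 2]

⌊75/7⌋ = 10, remainder 5
⌊7/5⌋ = 1, remainder 2
⌊5/2⌋ = 2, remainder 1
⌊2/1⌋ = 2, remainder 0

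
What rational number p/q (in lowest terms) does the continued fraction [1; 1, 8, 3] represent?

53/28

Starting at the tail and folding back:
Start with 3.
8 + 1/(3/1) = 8 + 1/3 = 25/3
1 + 1/(25/3) = 1 + 3/25 = 28/25
1 + 1/(28/25) = 1 + 25/28 = 53/28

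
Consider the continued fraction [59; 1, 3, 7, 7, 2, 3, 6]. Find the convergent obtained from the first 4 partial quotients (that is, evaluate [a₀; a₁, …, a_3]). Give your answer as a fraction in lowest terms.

1733/29

Start with 7.
3 + 1/(7/1) = 3 + 1/7 = 22/7
1 + 1/(22/7) = 1 + 7/22 = 29/22
59 + 1/(29/22) = 59 + 22/29 = 1733/29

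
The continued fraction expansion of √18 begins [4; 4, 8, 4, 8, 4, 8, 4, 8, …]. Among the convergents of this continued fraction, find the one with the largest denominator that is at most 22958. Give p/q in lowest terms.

19601/4620

List convergents until the denominator exceeds the bound:
a_0 = 4: 4/1  (≤ bound)
a_1 = 4: 17/4  (≤ bound)
a_2 = 8: 140/33  (≤ bound)
a_3 = 4: 577/136  (≤ bound)
a_4 = 8: 4756/1121  (≤ bound)
a_5 = 4: 19601/4620  (≤ bound)
a_6 = 8: 161564/38081  (> 22958, stop)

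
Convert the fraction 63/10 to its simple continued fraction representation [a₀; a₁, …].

[6; 3, 3]

63 = 6·10 + 3, so a_0 = 6
10 = 3·3 + 1, so a_1 = 3
3 = 3·1 + 0, so a_2 = 3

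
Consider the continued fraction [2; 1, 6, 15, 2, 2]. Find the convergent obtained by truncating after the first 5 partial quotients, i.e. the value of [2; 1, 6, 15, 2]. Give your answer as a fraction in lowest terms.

a_0 = 2: 2/1
a_1 = 1: 3/1
a_2 = 6: 20/7
a_3 = 15: 303/106
a_4 = 2: 626/219

626/219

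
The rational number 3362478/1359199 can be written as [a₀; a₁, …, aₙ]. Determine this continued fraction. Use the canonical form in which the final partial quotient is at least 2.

⌊3362478/1359199⌋ = 2, remainder 644080
⌊1359199/644080⌋ = 2, remainder 71039
⌊644080/71039⌋ = 9, remainder 4729
⌊71039/4729⌋ = 15, remainder 104
⌊4729/104⌋ = 45, remainder 49
⌊104/49⌋ = 2, remainder 6
⌊49/6⌋ = 8, remainder 1
⌊6/1⌋ = 6, remainder 0

[2; 2, 9, 15, 45, 2, 8, 6]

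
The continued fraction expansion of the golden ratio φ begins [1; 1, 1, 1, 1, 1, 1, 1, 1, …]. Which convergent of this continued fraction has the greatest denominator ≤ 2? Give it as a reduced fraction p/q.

a_0 = 1: 1/1  (≤ bound)
a_1 = 1: 2/1  (≤ bound)
a_2 = 1: 3/2  (≤ bound)
a_3 = 1: 5/3  (> 2, stop)

3/2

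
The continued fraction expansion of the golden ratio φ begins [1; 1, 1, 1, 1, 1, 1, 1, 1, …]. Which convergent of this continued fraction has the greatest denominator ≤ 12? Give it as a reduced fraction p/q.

13/8

a_0 = 1: 1/1  (≤ bound)
a_1 = 1: 2/1  (≤ bound)
a_2 = 1: 3/2  (≤ bound)
a_3 = 1: 5/3  (≤ bound)
a_4 = 1: 8/5  (≤ bound)
a_5 = 1: 13/8  (≤ bound)
a_6 = 1: 21/13  (> 12, stop)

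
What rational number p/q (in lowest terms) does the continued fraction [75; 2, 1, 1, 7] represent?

2865/38

Compute successive convergents:
a_0 = 75: 75/1
a_1 = 2: 151/2
a_2 = 1: 226/3
a_3 = 1: 377/5
a_4 = 7: 2865/38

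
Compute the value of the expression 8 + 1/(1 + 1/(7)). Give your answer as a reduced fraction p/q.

Start with 7.
1 + 1/(7/1) = 1 + 1/7 = 8/7
8 + 1/(8/7) = 8 + 7/8 = 71/8

71/8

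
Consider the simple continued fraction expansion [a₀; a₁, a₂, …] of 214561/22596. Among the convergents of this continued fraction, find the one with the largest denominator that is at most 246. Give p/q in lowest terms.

2127/224

a_0 = 9: 9/1  (≤ bound)
a_1 = 2: 19/2  (≤ bound)
a_2 = 55: 1054/111  (≤ bound)
a_3 = 2: 2127/224  (≤ bound)
a_4 = 3: 7435/783  (> 246, stop)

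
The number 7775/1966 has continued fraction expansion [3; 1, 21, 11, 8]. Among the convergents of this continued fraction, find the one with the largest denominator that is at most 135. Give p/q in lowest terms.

a_0 = 3: 3/1  (≤ bound)
a_1 = 1: 4/1  (≤ bound)
a_2 = 21: 87/22  (≤ bound)
a_3 = 11: 961/243  (> 135, stop)

87/22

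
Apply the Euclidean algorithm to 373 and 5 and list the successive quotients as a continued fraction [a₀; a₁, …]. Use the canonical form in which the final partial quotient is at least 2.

[74; 1, 1, 2]

373 = 74·5 + 3, so a_0 = 74
5 = 1·3 + 2, so a_1 = 1
3 = 1·2 + 1, so a_2 = 1
2 = 2·1 + 0, so a_3 = 2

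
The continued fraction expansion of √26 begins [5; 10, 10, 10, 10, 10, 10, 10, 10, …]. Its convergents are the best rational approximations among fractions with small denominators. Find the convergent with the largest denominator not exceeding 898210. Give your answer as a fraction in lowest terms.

530451/104030

a_0 = 5: 5/1  (≤ bound)
a_1 = 10: 51/10  (≤ bound)
a_2 = 10: 515/101  (≤ bound)
a_3 = 10: 5201/1020  (≤ bound)
a_4 = 10: 52525/10301  (≤ bound)
a_5 = 10: 530451/104030  (≤ bound)
a_6 = 10: 5357035/1050601  (> 898210, stop)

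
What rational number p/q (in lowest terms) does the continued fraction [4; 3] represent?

13/3

Work from the innermost term outward:
Start with 3.
4 + 1/(3/1) = 4 + 1/3 = 13/3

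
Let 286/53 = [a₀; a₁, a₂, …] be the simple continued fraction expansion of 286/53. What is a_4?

10

Run the Euclidean algorithm, recording each quotient:
286 = 5·53 + 21, so a_0 = 5
53 = 2·21 + 11, so a_1 = 2
21 = 1·11 + 10, so a_2 = 1
11 = 1·10 + 1, so a_3 = 1
10 = 10·1 + 0, so a_4 = 10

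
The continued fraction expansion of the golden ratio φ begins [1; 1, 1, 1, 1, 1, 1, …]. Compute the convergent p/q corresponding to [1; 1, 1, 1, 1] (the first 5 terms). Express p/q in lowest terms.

a_0 = 1: 1/1
a_1 = 1: 2/1
a_2 = 1: 3/2
a_3 = 1: 5/3
a_4 = 1: 8/5

8/5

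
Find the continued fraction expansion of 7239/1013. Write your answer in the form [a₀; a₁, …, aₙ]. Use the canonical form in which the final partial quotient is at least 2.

Run the Euclidean algorithm, recording each quotient:
7239 ÷ 1013 → quotient 7, remainder 148
1013 ÷ 148 → quotient 6, remainder 125
148 ÷ 125 → quotient 1, remainder 23
125 ÷ 23 → quotient 5, remainder 10
23 ÷ 10 → quotient 2, remainder 3
10 ÷ 3 → quotient 3, remainder 1
3 ÷ 1 → quotient 3, remainder 0

[7; 6, 1, 5, 2, 3, 3]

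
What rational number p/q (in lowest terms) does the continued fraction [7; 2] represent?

Start with 2.
7 + 1/(2/1) = 7 + 1/2 = 15/2

15/2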